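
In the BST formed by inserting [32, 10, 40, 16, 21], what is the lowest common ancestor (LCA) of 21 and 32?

Tree insertion order: [32, 10, 40, 16, 21]
Tree (level-order array): [32, 10, 40, None, 16, None, None, None, 21]
In a BST, the LCA of p=21, q=32 is the first node v on the
root-to-leaf path with p <= v <= q (go left if both < v, right if both > v).
Walk from root:
  at 32: 21 <= 32 <= 32, this is the LCA
LCA = 32


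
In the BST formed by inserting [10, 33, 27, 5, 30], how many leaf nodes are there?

Tree built from: [10, 33, 27, 5, 30]
Tree (level-order array): [10, 5, 33, None, None, 27, None, None, 30]
Rule: A leaf has 0 children.
Per-node child counts:
  node 10: 2 child(ren)
  node 5: 0 child(ren)
  node 33: 1 child(ren)
  node 27: 1 child(ren)
  node 30: 0 child(ren)
Matching nodes: [5, 30]
Count of leaf nodes: 2


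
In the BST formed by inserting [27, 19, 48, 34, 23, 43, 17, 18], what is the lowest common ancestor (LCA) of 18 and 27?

Tree insertion order: [27, 19, 48, 34, 23, 43, 17, 18]
Tree (level-order array): [27, 19, 48, 17, 23, 34, None, None, 18, None, None, None, 43]
In a BST, the LCA of p=18, q=27 is the first node v on the
root-to-leaf path with p <= v <= q (go left if both < v, right if both > v).
Walk from root:
  at 27: 18 <= 27 <= 27, this is the LCA
LCA = 27


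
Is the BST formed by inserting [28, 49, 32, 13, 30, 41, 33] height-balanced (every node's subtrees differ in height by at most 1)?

Tree (level-order array): [28, 13, 49, None, None, 32, None, 30, 41, None, None, 33]
Definition: a tree is height-balanced if, at every node, |h(left) - h(right)| <= 1 (empty subtree has height -1).
Bottom-up per-node check:
  node 13: h_left=-1, h_right=-1, diff=0 [OK], height=0
  node 30: h_left=-1, h_right=-1, diff=0 [OK], height=0
  node 33: h_left=-1, h_right=-1, diff=0 [OK], height=0
  node 41: h_left=0, h_right=-1, diff=1 [OK], height=1
  node 32: h_left=0, h_right=1, diff=1 [OK], height=2
  node 49: h_left=2, h_right=-1, diff=3 [FAIL (|2--1|=3 > 1)], height=3
  node 28: h_left=0, h_right=3, diff=3 [FAIL (|0-3|=3 > 1)], height=4
Node 49 violates the condition: |2 - -1| = 3 > 1.
Result: Not balanced


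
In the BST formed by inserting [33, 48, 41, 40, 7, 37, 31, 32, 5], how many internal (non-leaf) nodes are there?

Tree built from: [33, 48, 41, 40, 7, 37, 31, 32, 5]
Tree (level-order array): [33, 7, 48, 5, 31, 41, None, None, None, None, 32, 40, None, None, None, 37]
Rule: An internal node has at least one child.
Per-node child counts:
  node 33: 2 child(ren)
  node 7: 2 child(ren)
  node 5: 0 child(ren)
  node 31: 1 child(ren)
  node 32: 0 child(ren)
  node 48: 1 child(ren)
  node 41: 1 child(ren)
  node 40: 1 child(ren)
  node 37: 0 child(ren)
Matching nodes: [33, 7, 31, 48, 41, 40]
Count of internal (non-leaf) nodes: 6


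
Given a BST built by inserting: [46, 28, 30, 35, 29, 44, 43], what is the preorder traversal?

Tree insertion order: [46, 28, 30, 35, 29, 44, 43]
Tree (level-order array): [46, 28, None, None, 30, 29, 35, None, None, None, 44, 43]
Preorder traversal: [46, 28, 30, 29, 35, 44, 43]


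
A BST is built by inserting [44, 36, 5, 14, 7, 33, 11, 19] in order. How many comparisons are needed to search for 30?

Search path for 30: 44 -> 36 -> 5 -> 14 -> 33 -> 19
Found: False
Comparisons: 6


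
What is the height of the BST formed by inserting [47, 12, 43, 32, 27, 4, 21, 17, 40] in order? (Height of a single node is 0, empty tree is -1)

Insertion order: [47, 12, 43, 32, 27, 4, 21, 17, 40]
Tree (level-order array): [47, 12, None, 4, 43, None, None, 32, None, 27, 40, 21, None, None, None, 17]
Compute height bottom-up (empty subtree = -1):
  height(4) = 1 + max(-1, -1) = 0
  height(17) = 1 + max(-1, -1) = 0
  height(21) = 1 + max(0, -1) = 1
  height(27) = 1 + max(1, -1) = 2
  height(40) = 1 + max(-1, -1) = 0
  height(32) = 1 + max(2, 0) = 3
  height(43) = 1 + max(3, -1) = 4
  height(12) = 1 + max(0, 4) = 5
  height(47) = 1 + max(5, -1) = 6
Height = 6


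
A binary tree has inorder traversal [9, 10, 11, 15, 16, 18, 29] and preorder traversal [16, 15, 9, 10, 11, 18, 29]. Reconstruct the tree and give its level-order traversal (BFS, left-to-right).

Inorder:  [9, 10, 11, 15, 16, 18, 29]
Preorder: [16, 15, 9, 10, 11, 18, 29]
Algorithm: preorder visits root first, so consume preorder in order;
for each root, split the current inorder slice at that value into
left-subtree inorder and right-subtree inorder, then recurse.
Recursive splits:
  root=16; inorder splits into left=[9, 10, 11, 15], right=[18, 29]
  root=15; inorder splits into left=[9, 10, 11], right=[]
  root=9; inorder splits into left=[], right=[10, 11]
  root=10; inorder splits into left=[], right=[11]
  root=11; inorder splits into left=[], right=[]
  root=18; inorder splits into left=[], right=[29]
  root=29; inorder splits into left=[], right=[]
Reconstructed level-order: [16, 15, 18, 9, 29, 10, 11]


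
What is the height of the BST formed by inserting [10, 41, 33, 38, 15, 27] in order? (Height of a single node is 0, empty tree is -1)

Insertion order: [10, 41, 33, 38, 15, 27]
Tree (level-order array): [10, None, 41, 33, None, 15, 38, None, 27]
Compute height bottom-up (empty subtree = -1):
  height(27) = 1 + max(-1, -1) = 0
  height(15) = 1 + max(-1, 0) = 1
  height(38) = 1 + max(-1, -1) = 0
  height(33) = 1 + max(1, 0) = 2
  height(41) = 1 + max(2, -1) = 3
  height(10) = 1 + max(-1, 3) = 4
Height = 4


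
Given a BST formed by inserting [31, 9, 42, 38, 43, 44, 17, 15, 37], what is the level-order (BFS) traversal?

Tree insertion order: [31, 9, 42, 38, 43, 44, 17, 15, 37]
Tree (level-order array): [31, 9, 42, None, 17, 38, 43, 15, None, 37, None, None, 44]
BFS from the root, enqueuing left then right child of each popped node:
  queue [31] -> pop 31, enqueue [9, 42], visited so far: [31]
  queue [9, 42] -> pop 9, enqueue [17], visited so far: [31, 9]
  queue [42, 17] -> pop 42, enqueue [38, 43], visited so far: [31, 9, 42]
  queue [17, 38, 43] -> pop 17, enqueue [15], visited so far: [31, 9, 42, 17]
  queue [38, 43, 15] -> pop 38, enqueue [37], visited so far: [31, 9, 42, 17, 38]
  queue [43, 15, 37] -> pop 43, enqueue [44], visited so far: [31, 9, 42, 17, 38, 43]
  queue [15, 37, 44] -> pop 15, enqueue [none], visited so far: [31, 9, 42, 17, 38, 43, 15]
  queue [37, 44] -> pop 37, enqueue [none], visited so far: [31, 9, 42, 17, 38, 43, 15, 37]
  queue [44] -> pop 44, enqueue [none], visited so far: [31, 9, 42, 17, 38, 43, 15, 37, 44]
Result: [31, 9, 42, 17, 38, 43, 15, 37, 44]


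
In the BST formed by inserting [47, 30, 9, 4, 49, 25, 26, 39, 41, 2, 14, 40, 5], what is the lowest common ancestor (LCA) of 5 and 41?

Tree insertion order: [47, 30, 9, 4, 49, 25, 26, 39, 41, 2, 14, 40, 5]
Tree (level-order array): [47, 30, 49, 9, 39, None, None, 4, 25, None, 41, 2, 5, 14, 26, 40]
In a BST, the LCA of p=5, q=41 is the first node v on the
root-to-leaf path with p <= v <= q (go left if both < v, right if both > v).
Walk from root:
  at 47: both 5 and 41 < 47, go left
  at 30: 5 <= 30 <= 41, this is the LCA
LCA = 30


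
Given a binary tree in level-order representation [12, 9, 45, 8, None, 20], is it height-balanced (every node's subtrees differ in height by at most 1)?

Tree (level-order array): [12, 9, 45, 8, None, 20]
Definition: a tree is height-balanced if, at every node, |h(left) - h(right)| <= 1 (empty subtree has height -1).
Bottom-up per-node check:
  node 8: h_left=-1, h_right=-1, diff=0 [OK], height=0
  node 9: h_left=0, h_right=-1, diff=1 [OK], height=1
  node 20: h_left=-1, h_right=-1, diff=0 [OK], height=0
  node 45: h_left=0, h_right=-1, diff=1 [OK], height=1
  node 12: h_left=1, h_right=1, diff=0 [OK], height=2
All nodes satisfy the balance condition.
Result: Balanced


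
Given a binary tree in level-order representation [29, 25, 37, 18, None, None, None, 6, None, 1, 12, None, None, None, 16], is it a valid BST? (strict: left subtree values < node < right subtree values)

Level-order array: [29, 25, 37, 18, None, None, None, 6, None, 1, 12, None, None, None, 16]
Validate using subtree bounds (lo, hi): at each node, require lo < value < hi,
then recurse left with hi=value and right with lo=value.
Preorder trace (stopping at first violation):
  at node 29 with bounds (-inf, +inf): OK
  at node 25 with bounds (-inf, 29): OK
  at node 18 with bounds (-inf, 25): OK
  at node 6 with bounds (-inf, 18): OK
  at node 1 with bounds (-inf, 6): OK
  at node 12 with bounds (6, 18): OK
  at node 16 with bounds (12, 18): OK
  at node 37 with bounds (29, +inf): OK
No violation found at any node.
Result: Valid BST


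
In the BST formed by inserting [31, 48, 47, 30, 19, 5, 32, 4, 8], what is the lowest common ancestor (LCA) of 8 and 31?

Tree insertion order: [31, 48, 47, 30, 19, 5, 32, 4, 8]
Tree (level-order array): [31, 30, 48, 19, None, 47, None, 5, None, 32, None, 4, 8]
In a BST, the LCA of p=8, q=31 is the first node v on the
root-to-leaf path with p <= v <= q (go left if both < v, right if both > v).
Walk from root:
  at 31: 8 <= 31 <= 31, this is the LCA
LCA = 31


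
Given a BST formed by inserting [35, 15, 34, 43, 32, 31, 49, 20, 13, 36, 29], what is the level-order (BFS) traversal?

Tree insertion order: [35, 15, 34, 43, 32, 31, 49, 20, 13, 36, 29]
Tree (level-order array): [35, 15, 43, 13, 34, 36, 49, None, None, 32, None, None, None, None, None, 31, None, 20, None, None, 29]
BFS from the root, enqueuing left then right child of each popped node:
  queue [35] -> pop 35, enqueue [15, 43], visited so far: [35]
  queue [15, 43] -> pop 15, enqueue [13, 34], visited so far: [35, 15]
  queue [43, 13, 34] -> pop 43, enqueue [36, 49], visited so far: [35, 15, 43]
  queue [13, 34, 36, 49] -> pop 13, enqueue [none], visited so far: [35, 15, 43, 13]
  queue [34, 36, 49] -> pop 34, enqueue [32], visited so far: [35, 15, 43, 13, 34]
  queue [36, 49, 32] -> pop 36, enqueue [none], visited so far: [35, 15, 43, 13, 34, 36]
  queue [49, 32] -> pop 49, enqueue [none], visited so far: [35, 15, 43, 13, 34, 36, 49]
  queue [32] -> pop 32, enqueue [31], visited so far: [35, 15, 43, 13, 34, 36, 49, 32]
  queue [31] -> pop 31, enqueue [20], visited so far: [35, 15, 43, 13, 34, 36, 49, 32, 31]
  queue [20] -> pop 20, enqueue [29], visited so far: [35, 15, 43, 13, 34, 36, 49, 32, 31, 20]
  queue [29] -> pop 29, enqueue [none], visited so far: [35, 15, 43, 13, 34, 36, 49, 32, 31, 20, 29]
Result: [35, 15, 43, 13, 34, 36, 49, 32, 31, 20, 29]


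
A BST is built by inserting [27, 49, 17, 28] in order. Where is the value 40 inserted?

Starting tree (level order): [27, 17, 49, None, None, 28]
Insertion path: 27 -> 49 -> 28
Result: insert 40 as right child of 28
Final tree (level order): [27, 17, 49, None, None, 28, None, None, 40]


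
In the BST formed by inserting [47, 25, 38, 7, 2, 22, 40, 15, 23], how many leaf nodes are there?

Tree built from: [47, 25, 38, 7, 2, 22, 40, 15, 23]
Tree (level-order array): [47, 25, None, 7, 38, 2, 22, None, 40, None, None, 15, 23]
Rule: A leaf has 0 children.
Per-node child counts:
  node 47: 1 child(ren)
  node 25: 2 child(ren)
  node 7: 2 child(ren)
  node 2: 0 child(ren)
  node 22: 2 child(ren)
  node 15: 0 child(ren)
  node 23: 0 child(ren)
  node 38: 1 child(ren)
  node 40: 0 child(ren)
Matching nodes: [2, 15, 23, 40]
Count of leaf nodes: 4


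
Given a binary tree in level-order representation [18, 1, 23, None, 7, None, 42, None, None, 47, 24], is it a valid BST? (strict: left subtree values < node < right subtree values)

Level-order array: [18, 1, 23, None, 7, None, 42, None, None, 47, 24]
Validate using subtree bounds (lo, hi): at each node, require lo < value < hi,
then recurse left with hi=value and right with lo=value.
Preorder trace (stopping at first violation):
  at node 18 with bounds (-inf, +inf): OK
  at node 1 with bounds (-inf, 18): OK
  at node 7 with bounds (1, 18): OK
  at node 23 with bounds (18, +inf): OK
  at node 42 with bounds (23, +inf): OK
  at node 47 with bounds (23, 42): VIOLATION
Node 47 violates its bound: not (23 < 47 < 42).
Result: Not a valid BST


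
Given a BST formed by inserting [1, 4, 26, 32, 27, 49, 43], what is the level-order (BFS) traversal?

Tree insertion order: [1, 4, 26, 32, 27, 49, 43]
Tree (level-order array): [1, None, 4, None, 26, None, 32, 27, 49, None, None, 43]
BFS from the root, enqueuing left then right child of each popped node:
  queue [1] -> pop 1, enqueue [4], visited so far: [1]
  queue [4] -> pop 4, enqueue [26], visited so far: [1, 4]
  queue [26] -> pop 26, enqueue [32], visited so far: [1, 4, 26]
  queue [32] -> pop 32, enqueue [27, 49], visited so far: [1, 4, 26, 32]
  queue [27, 49] -> pop 27, enqueue [none], visited so far: [1, 4, 26, 32, 27]
  queue [49] -> pop 49, enqueue [43], visited so far: [1, 4, 26, 32, 27, 49]
  queue [43] -> pop 43, enqueue [none], visited so far: [1, 4, 26, 32, 27, 49, 43]
Result: [1, 4, 26, 32, 27, 49, 43]


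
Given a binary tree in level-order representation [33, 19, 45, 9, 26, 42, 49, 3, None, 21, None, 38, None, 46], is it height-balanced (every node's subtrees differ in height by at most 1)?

Tree (level-order array): [33, 19, 45, 9, 26, 42, 49, 3, None, 21, None, 38, None, 46]
Definition: a tree is height-balanced if, at every node, |h(left) - h(right)| <= 1 (empty subtree has height -1).
Bottom-up per-node check:
  node 3: h_left=-1, h_right=-1, diff=0 [OK], height=0
  node 9: h_left=0, h_right=-1, diff=1 [OK], height=1
  node 21: h_left=-1, h_right=-1, diff=0 [OK], height=0
  node 26: h_left=0, h_right=-1, diff=1 [OK], height=1
  node 19: h_left=1, h_right=1, diff=0 [OK], height=2
  node 38: h_left=-1, h_right=-1, diff=0 [OK], height=0
  node 42: h_left=0, h_right=-1, diff=1 [OK], height=1
  node 46: h_left=-1, h_right=-1, diff=0 [OK], height=0
  node 49: h_left=0, h_right=-1, diff=1 [OK], height=1
  node 45: h_left=1, h_right=1, diff=0 [OK], height=2
  node 33: h_left=2, h_right=2, diff=0 [OK], height=3
All nodes satisfy the balance condition.
Result: Balanced


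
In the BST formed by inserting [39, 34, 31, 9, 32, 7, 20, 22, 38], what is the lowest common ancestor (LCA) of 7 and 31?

Tree insertion order: [39, 34, 31, 9, 32, 7, 20, 22, 38]
Tree (level-order array): [39, 34, None, 31, 38, 9, 32, None, None, 7, 20, None, None, None, None, None, 22]
In a BST, the LCA of p=7, q=31 is the first node v on the
root-to-leaf path with p <= v <= q (go left if both < v, right if both > v).
Walk from root:
  at 39: both 7 and 31 < 39, go left
  at 34: both 7 and 31 < 34, go left
  at 31: 7 <= 31 <= 31, this is the LCA
LCA = 31


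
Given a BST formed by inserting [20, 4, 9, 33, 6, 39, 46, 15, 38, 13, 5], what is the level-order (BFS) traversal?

Tree insertion order: [20, 4, 9, 33, 6, 39, 46, 15, 38, 13, 5]
Tree (level-order array): [20, 4, 33, None, 9, None, 39, 6, 15, 38, 46, 5, None, 13]
BFS from the root, enqueuing left then right child of each popped node:
  queue [20] -> pop 20, enqueue [4, 33], visited so far: [20]
  queue [4, 33] -> pop 4, enqueue [9], visited so far: [20, 4]
  queue [33, 9] -> pop 33, enqueue [39], visited so far: [20, 4, 33]
  queue [9, 39] -> pop 9, enqueue [6, 15], visited so far: [20, 4, 33, 9]
  queue [39, 6, 15] -> pop 39, enqueue [38, 46], visited so far: [20, 4, 33, 9, 39]
  queue [6, 15, 38, 46] -> pop 6, enqueue [5], visited so far: [20, 4, 33, 9, 39, 6]
  queue [15, 38, 46, 5] -> pop 15, enqueue [13], visited so far: [20, 4, 33, 9, 39, 6, 15]
  queue [38, 46, 5, 13] -> pop 38, enqueue [none], visited so far: [20, 4, 33, 9, 39, 6, 15, 38]
  queue [46, 5, 13] -> pop 46, enqueue [none], visited so far: [20, 4, 33, 9, 39, 6, 15, 38, 46]
  queue [5, 13] -> pop 5, enqueue [none], visited so far: [20, 4, 33, 9, 39, 6, 15, 38, 46, 5]
  queue [13] -> pop 13, enqueue [none], visited so far: [20, 4, 33, 9, 39, 6, 15, 38, 46, 5, 13]
Result: [20, 4, 33, 9, 39, 6, 15, 38, 46, 5, 13]


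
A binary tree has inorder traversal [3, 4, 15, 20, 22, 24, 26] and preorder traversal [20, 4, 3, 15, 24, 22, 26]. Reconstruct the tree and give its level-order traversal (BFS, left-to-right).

Inorder:  [3, 4, 15, 20, 22, 24, 26]
Preorder: [20, 4, 3, 15, 24, 22, 26]
Algorithm: preorder visits root first, so consume preorder in order;
for each root, split the current inorder slice at that value into
left-subtree inorder and right-subtree inorder, then recurse.
Recursive splits:
  root=20; inorder splits into left=[3, 4, 15], right=[22, 24, 26]
  root=4; inorder splits into left=[3], right=[15]
  root=3; inorder splits into left=[], right=[]
  root=15; inorder splits into left=[], right=[]
  root=24; inorder splits into left=[22], right=[26]
  root=22; inorder splits into left=[], right=[]
  root=26; inorder splits into left=[], right=[]
Reconstructed level-order: [20, 4, 24, 3, 15, 22, 26]


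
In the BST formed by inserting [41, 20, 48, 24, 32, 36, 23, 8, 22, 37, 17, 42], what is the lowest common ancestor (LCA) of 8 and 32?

Tree insertion order: [41, 20, 48, 24, 32, 36, 23, 8, 22, 37, 17, 42]
Tree (level-order array): [41, 20, 48, 8, 24, 42, None, None, 17, 23, 32, None, None, None, None, 22, None, None, 36, None, None, None, 37]
In a BST, the LCA of p=8, q=32 is the first node v on the
root-to-leaf path with p <= v <= q (go left if both < v, right if both > v).
Walk from root:
  at 41: both 8 and 32 < 41, go left
  at 20: 8 <= 20 <= 32, this is the LCA
LCA = 20


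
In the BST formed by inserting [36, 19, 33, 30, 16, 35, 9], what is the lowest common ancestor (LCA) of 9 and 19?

Tree insertion order: [36, 19, 33, 30, 16, 35, 9]
Tree (level-order array): [36, 19, None, 16, 33, 9, None, 30, 35]
In a BST, the LCA of p=9, q=19 is the first node v on the
root-to-leaf path with p <= v <= q (go left if both < v, right if both > v).
Walk from root:
  at 36: both 9 and 19 < 36, go left
  at 19: 9 <= 19 <= 19, this is the LCA
LCA = 19


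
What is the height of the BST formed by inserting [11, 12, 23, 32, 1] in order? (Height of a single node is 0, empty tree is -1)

Insertion order: [11, 12, 23, 32, 1]
Tree (level-order array): [11, 1, 12, None, None, None, 23, None, 32]
Compute height bottom-up (empty subtree = -1):
  height(1) = 1 + max(-1, -1) = 0
  height(32) = 1 + max(-1, -1) = 0
  height(23) = 1 + max(-1, 0) = 1
  height(12) = 1 + max(-1, 1) = 2
  height(11) = 1 + max(0, 2) = 3
Height = 3


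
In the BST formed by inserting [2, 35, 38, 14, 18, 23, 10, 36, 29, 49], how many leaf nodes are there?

Tree built from: [2, 35, 38, 14, 18, 23, 10, 36, 29, 49]
Tree (level-order array): [2, None, 35, 14, 38, 10, 18, 36, 49, None, None, None, 23, None, None, None, None, None, 29]
Rule: A leaf has 0 children.
Per-node child counts:
  node 2: 1 child(ren)
  node 35: 2 child(ren)
  node 14: 2 child(ren)
  node 10: 0 child(ren)
  node 18: 1 child(ren)
  node 23: 1 child(ren)
  node 29: 0 child(ren)
  node 38: 2 child(ren)
  node 36: 0 child(ren)
  node 49: 0 child(ren)
Matching nodes: [10, 29, 36, 49]
Count of leaf nodes: 4


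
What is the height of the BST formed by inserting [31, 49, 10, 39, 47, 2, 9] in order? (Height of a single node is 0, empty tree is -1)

Insertion order: [31, 49, 10, 39, 47, 2, 9]
Tree (level-order array): [31, 10, 49, 2, None, 39, None, None, 9, None, 47]
Compute height bottom-up (empty subtree = -1):
  height(9) = 1 + max(-1, -1) = 0
  height(2) = 1 + max(-1, 0) = 1
  height(10) = 1 + max(1, -1) = 2
  height(47) = 1 + max(-1, -1) = 0
  height(39) = 1 + max(-1, 0) = 1
  height(49) = 1 + max(1, -1) = 2
  height(31) = 1 + max(2, 2) = 3
Height = 3


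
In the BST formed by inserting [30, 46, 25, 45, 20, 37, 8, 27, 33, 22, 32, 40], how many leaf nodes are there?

Tree built from: [30, 46, 25, 45, 20, 37, 8, 27, 33, 22, 32, 40]
Tree (level-order array): [30, 25, 46, 20, 27, 45, None, 8, 22, None, None, 37, None, None, None, None, None, 33, 40, 32]
Rule: A leaf has 0 children.
Per-node child counts:
  node 30: 2 child(ren)
  node 25: 2 child(ren)
  node 20: 2 child(ren)
  node 8: 0 child(ren)
  node 22: 0 child(ren)
  node 27: 0 child(ren)
  node 46: 1 child(ren)
  node 45: 1 child(ren)
  node 37: 2 child(ren)
  node 33: 1 child(ren)
  node 32: 0 child(ren)
  node 40: 0 child(ren)
Matching nodes: [8, 22, 27, 32, 40]
Count of leaf nodes: 5


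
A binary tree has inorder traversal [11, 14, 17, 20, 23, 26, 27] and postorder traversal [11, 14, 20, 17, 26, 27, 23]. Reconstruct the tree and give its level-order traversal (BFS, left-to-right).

Inorder:   [11, 14, 17, 20, 23, 26, 27]
Postorder: [11, 14, 20, 17, 26, 27, 23]
Algorithm: postorder visits root last, so walk postorder right-to-left;
each value is the root of the current inorder slice — split it at that
value, recurse on the right subtree first, then the left.
Recursive splits:
  root=23; inorder splits into left=[11, 14, 17, 20], right=[26, 27]
  root=27; inorder splits into left=[26], right=[]
  root=26; inorder splits into left=[], right=[]
  root=17; inorder splits into left=[11, 14], right=[20]
  root=20; inorder splits into left=[], right=[]
  root=14; inorder splits into left=[11], right=[]
  root=11; inorder splits into left=[], right=[]
Reconstructed level-order: [23, 17, 27, 14, 20, 26, 11]


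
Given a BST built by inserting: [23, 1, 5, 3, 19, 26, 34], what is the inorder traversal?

Tree insertion order: [23, 1, 5, 3, 19, 26, 34]
Tree (level-order array): [23, 1, 26, None, 5, None, 34, 3, 19]
Inorder traversal: [1, 3, 5, 19, 23, 26, 34]


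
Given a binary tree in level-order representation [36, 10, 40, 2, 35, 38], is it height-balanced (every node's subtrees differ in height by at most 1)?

Tree (level-order array): [36, 10, 40, 2, 35, 38]
Definition: a tree is height-balanced if, at every node, |h(left) - h(right)| <= 1 (empty subtree has height -1).
Bottom-up per-node check:
  node 2: h_left=-1, h_right=-1, diff=0 [OK], height=0
  node 35: h_left=-1, h_right=-1, diff=0 [OK], height=0
  node 10: h_left=0, h_right=0, diff=0 [OK], height=1
  node 38: h_left=-1, h_right=-1, diff=0 [OK], height=0
  node 40: h_left=0, h_right=-1, diff=1 [OK], height=1
  node 36: h_left=1, h_right=1, diff=0 [OK], height=2
All nodes satisfy the balance condition.
Result: Balanced


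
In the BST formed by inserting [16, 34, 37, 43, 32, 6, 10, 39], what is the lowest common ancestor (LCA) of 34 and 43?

Tree insertion order: [16, 34, 37, 43, 32, 6, 10, 39]
Tree (level-order array): [16, 6, 34, None, 10, 32, 37, None, None, None, None, None, 43, 39]
In a BST, the LCA of p=34, q=43 is the first node v on the
root-to-leaf path with p <= v <= q (go left if both < v, right if both > v).
Walk from root:
  at 16: both 34 and 43 > 16, go right
  at 34: 34 <= 34 <= 43, this is the LCA
LCA = 34


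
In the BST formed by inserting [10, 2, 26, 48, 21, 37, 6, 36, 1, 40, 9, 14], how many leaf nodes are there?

Tree built from: [10, 2, 26, 48, 21, 37, 6, 36, 1, 40, 9, 14]
Tree (level-order array): [10, 2, 26, 1, 6, 21, 48, None, None, None, 9, 14, None, 37, None, None, None, None, None, 36, 40]
Rule: A leaf has 0 children.
Per-node child counts:
  node 10: 2 child(ren)
  node 2: 2 child(ren)
  node 1: 0 child(ren)
  node 6: 1 child(ren)
  node 9: 0 child(ren)
  node 26: 2 child(ren)
  node 21: 1 child(ren)
  node 14: 0 child(ren)
  node 48: 1 child(ren)
  node 37: 2 child(ren)
  node 36: 0 child(ren)
  node 40: 0 child(ren)
Matching nodes: [1, 9, 14, 36, 40]
Count of leaf nodes: 5


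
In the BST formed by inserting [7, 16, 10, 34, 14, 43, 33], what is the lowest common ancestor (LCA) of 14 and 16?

Tree insertion order: [7, 16, 10, 34, 14, 43, 33]
Tree (level-order array): [7, None, 16, 10, 34, None, 14, 33, 43]
In a BST, the LCA of p=14, q=16 is the first node v on the
root-to-leaf path with p <= v <= q (go left if both < v, right if both > v).
Walk from root:
  at 7: both 14 and 16 > 7, go right
  at 16: 14 <= 16 <= 16, this is the LCA
LCA = 16


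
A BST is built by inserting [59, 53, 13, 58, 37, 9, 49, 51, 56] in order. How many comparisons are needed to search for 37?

Search path for 37: 59 -> 53 -> 13 -> 37
Found: True
Comparisons: 4


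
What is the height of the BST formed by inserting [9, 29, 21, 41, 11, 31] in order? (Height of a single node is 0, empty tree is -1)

Insertion order: [9, 29, 21, 41, 11, 31]
Tree (level-order array): [9, None, 29, 21, 41, 11, None, 31]
Compute height bottom-up (empty subtree = -1):
  height(11) = 1 + max(-1, -1) = 0
  height(21) = 1 + max(0, -1) = 1
  height(31) = 1 + max(-1, -1) = 0
  height(41) = 1 + max(0, -1) = 1
  height(29) = 1 + max(1, 1) = 2
  height(9) = 1 + max(-1, 2) = 3
Height = 3


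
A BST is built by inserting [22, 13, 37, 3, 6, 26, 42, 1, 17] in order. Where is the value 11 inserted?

Starting tree (level order): [22, 13, 37, 3, 17, 26, 42, 1, 6]
Insertion path: 22 -> 13 -> 3 -> 6
Result: insert 11 as right child of 6
Final tree (level order): [22, 13, 37, 3, 17, 26, 42, 1, 6, None, None, None, None, None, None, None, None, None, 11]


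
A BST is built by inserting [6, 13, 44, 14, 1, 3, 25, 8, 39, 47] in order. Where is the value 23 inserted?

Starting tree (level order): [6, 1, 13, None, 3, 8, 44, None, None, None, None, 14, 47, None, 25, None, None, None, 39]
Insertion path: 6 -> 13 -> 44 -> 14 -> 25
Result: insert 23 as left child of 25
Final tree (level order): [6, 1, 13, None, 3, 8, 44, None, None, None, None, 14, 47, None, 25, None, None, 23, 39]


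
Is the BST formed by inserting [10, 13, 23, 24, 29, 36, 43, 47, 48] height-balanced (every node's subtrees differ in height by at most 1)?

Tree (level-order array): [10, None, 13, None, 23, None, 24, None, 29, None, 36, None, 43, None, 47, None, 48]
Definition: a tree is height-balanced if, at every node, |h(left) - h(right)| <= 1 (empty subtree has height -1).
Bottom-up per-node check:
  node 48: h_left=-1, h_right=-1, diff=0 [OK], height=0
  node 47: h_left=-1, h_right=0, diff=1 [OK], height=1
  node 43: h_left=-1, h_right=1, diff=2 [FAIL (|-1-1|=2 > 1)], height=2
  node 36: h_left=-1, h_right=2, diff=3 [FAIL (|-1-2|=3 > 1)], height=3
  node 29: h_left=-1, h_right=3, diff=4 [FAIL (|-1-3|=4 > 1)], height=4
  node 24: h_left=-1, h_right=4, diff=5 [FAIL (|-1-4|=5 > 1)], height=5
  node 23: h_left=-1, h_right=5, diff=6 [FAIL (|-1-5|=6 > 1)], height=6
  node 13: h_left=-1, h_right=6, diff=7 [FAIL (|-1-6|=7 > 1)], height=7
  node 10: h_left=-1, h_right=7, diff=8 [FAIL (|-1-7|=8 > 1)], height=8
Node 43 violates the condition: |-1 - 1| = 2 > 1.
Result: Not balanced


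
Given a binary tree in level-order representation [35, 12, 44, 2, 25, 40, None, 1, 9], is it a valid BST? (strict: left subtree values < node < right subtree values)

Level-order array: [35, 12, 44, 2, 25, 40, None, 1, 9]
Validate using subtree bounds (lo, hi): at each node, require lo < value < hi,
then recurse left with hi=value and right with lo=value.
Preorder trace (stopping at first violation):
  at node 35 with bounds (-inf, +inf): OK
  at node 12 with bounds (-inf, 35): OK
  at node 2 with bounds (-inf, 12): OK
  at node 1 with bounds (-inf, 2): OK
  at node 9 with bounds (2, 12): OK
  at node 25 with bounds (12, 35): OK
  at node 44 with bounds (35, +inf): OK
  at node 40 with bounds (35, 44): OK
No violation found at any node.
Result: Valid BST


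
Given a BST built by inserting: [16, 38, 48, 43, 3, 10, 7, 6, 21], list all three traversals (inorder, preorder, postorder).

Tree insertion order: [16, 38, 48, 43, 3, 10, 7, 6, 21]
Tree (level-order array): [16, 3, 38, None, 10, 21, 48, 7, None, None, None, 43, None, 6]
Inorder (L, root, R): [3, 6, 7, 10, 16, 21, 38, 43, 48]
Preorder (root, L, R): [16, 3, 10, 7, 6, 38, 21, 48, 43]
Postorder (L, R, root): [6, 7, 10, 3, 21, 43, 48, 38, 16]


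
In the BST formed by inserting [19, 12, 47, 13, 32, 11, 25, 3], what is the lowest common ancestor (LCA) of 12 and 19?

Tree insertion order: [19, 12, 47, 13, 32, 11, 25, 3]
Tree (level-order array): [19, 12, 47, 11, 13, 32, None, 3, None, None, None, 25]
In a BST, the LCA of p=12, q=19 is the first node v on the
root-to-leaf path with p <= v <= q (go left if both < v, right if both > v).
Walk from root:
  at 19: 12 <= 19 <= 19, this is the LCA
LCA = 19


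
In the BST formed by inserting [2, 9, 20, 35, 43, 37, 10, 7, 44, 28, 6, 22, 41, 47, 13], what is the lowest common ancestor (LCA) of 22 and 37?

Tree insertion order: [2, 9, 20, 35, 43, 37, 10, 7, 44, 28, 6, 22, 41, 47, 13]
Tree (level-order array): [2, None, 9, 7, 20, 6, None, 10, 35, None, None, None, 13, 28, 43, None, None, 22, None, 37, 44, None, None, None, 41, None, 47]
In a BST, the LCA of p=22, q=37 is the first node v on the
root-to-leaf path with p <= v <= q (go left if both < v, right if both > v).
Walk from root:
  at 2: both 22 and 37 > 2, go right
  at 9: both 22 and 37 > 9, go right
  at 20: both 22 and 37 > 20, go right
  at 35: 22 <= 35 <= 37, this is the LCA
LCA = 35


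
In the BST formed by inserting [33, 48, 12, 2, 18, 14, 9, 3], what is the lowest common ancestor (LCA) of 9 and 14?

Tree insertion order: [33, 48, 12, 2, 18, 14, 9, 3]
Tree (level-order array): [33, 12, 48, 2, 18, None, None, None, 9, 14, None, 3]
In a BST, the LCA of p=9, q=14 is the first node v on the
root-to-leaf path with p <= v <= q (go left if both < v, right if both > v).
Walk from root:
  at 33: both 9 and 14 < 33, go left
  at 12: 9 <= 12 <= 14, this is the LCA
LCA = 12


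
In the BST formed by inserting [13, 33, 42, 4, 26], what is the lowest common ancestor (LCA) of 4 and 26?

Tree insertion order: [13, 33, 42, 4, 26]
Tree (level-order array): [13, 4, 33, None, None, 26, 42]
In a BST, the LCA of p=4, q=26 is the first node v on the
root-to-leaf path with p <= v <= q (go left if both < v, right if both > v).
Walk from root:
  at 13: 4 <= 13 <= 26, this is the LCA
LCA = 13


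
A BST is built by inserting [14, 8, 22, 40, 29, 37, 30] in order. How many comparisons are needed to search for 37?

Search path for 37: 14 -> 22 -> 40 -> 29 -> 37
Found: True
Comparisons: 5


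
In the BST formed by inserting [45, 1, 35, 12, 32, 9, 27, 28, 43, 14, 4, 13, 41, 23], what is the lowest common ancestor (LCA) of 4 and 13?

Tree insertion order: [45, 1, 35, 12, 32, 9, 27, 28, 43, 14, 4, 13, 41, 23]
Tree (level-order array): [45, 1, None, None, 35, 12, 43, 9, 32, 41, None, 4, None, 27, None, None, None, None, None, 14, 28, 13, 23]
In a BST, the LCA of p=4, q=13 is the first node v on the
root-to-leaf path with p <= v <= q (go left if both < v, right if both > v).
Walk from root:
  at 45: both 4 and 13 < 45, go left
  at 1: both 4 and 13 > 1, go right
  at 35: both 4 and 13 < 35, go left
  at 12: 4 <= 12 <= 13, this is the LCA
LCA = 12


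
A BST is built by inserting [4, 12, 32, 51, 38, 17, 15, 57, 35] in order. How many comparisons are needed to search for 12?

Search path for 12: 4 -> 12
Found: True
Comparisons: 2


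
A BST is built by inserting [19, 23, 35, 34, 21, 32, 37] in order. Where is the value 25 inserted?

Starting tree (level order): [19, None, 23, 21, 35, None, None, 34, 37, 32]
Insertion path: 19 -> 23 -> 35 -> 34 -> 32
Result: insert 25 as left child of 32
Final tree (level order): [19, None, 23, 21, 35, None, None, 34, 37, 32, None, None, None, 25]


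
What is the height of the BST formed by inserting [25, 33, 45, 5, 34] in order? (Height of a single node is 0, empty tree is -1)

Insertion order: [25, 33, 45, 5, 34]
Tree (level-order array): [25, 5, 33, None, None, None, 45, 34]
Compute height bottom-up (empty subtree = -1):
  height(5) = 1 + max(-1, -1) = 0
  height(34) = 1 + max(-1, -1) = 0
  height(45) = 1 + max(0, -1) = 1
  height(33) = 1 + max(-1, 1) = 2
  height(25) = 1 + max(0, 2) = 3
Height = 3


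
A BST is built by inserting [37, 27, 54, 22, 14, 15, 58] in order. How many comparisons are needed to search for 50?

Search path for 50: 37 -> 54
Found: False
Comparisons: 2


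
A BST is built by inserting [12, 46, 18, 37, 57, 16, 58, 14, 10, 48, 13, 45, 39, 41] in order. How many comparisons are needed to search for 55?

Search path for 55: 12 -> 46 -> 57 -> 48
Found: False
Comparisons: 4


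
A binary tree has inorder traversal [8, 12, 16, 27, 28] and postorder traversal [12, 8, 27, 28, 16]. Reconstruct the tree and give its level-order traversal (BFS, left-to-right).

Inorder:   [8, 12, 16, 27, 28]
Postorder: [12, 8, 27, 28, 16]
Algorithm: postorder visits root last, so walk postorder right-to-left;
each value is the root of the current inorder slice — split it at that
value, recurse on the right subtree first, then the left.
Recursive splits:
  root=16; inorder splits into left=[8, 12], right=[27, 28]
  root=28; inorder splits into left=[27], right=[]
  root=27; inorder splits into left=[], right=[]
  root=8; inorder splits into left=[], right=[12]
  root=12; inorder splits into left=[], right=[]
Reconstructed level-order: [16, 8, 28, 12, 27]


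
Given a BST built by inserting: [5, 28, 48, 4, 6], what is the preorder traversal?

Tree insertion order: [5, 28, 48, 4, 6]
Tree (level-order array): [5, 4, 28, None, None, 6, 48]
Preorder traversal: [5, 4, 28, 6, 48]


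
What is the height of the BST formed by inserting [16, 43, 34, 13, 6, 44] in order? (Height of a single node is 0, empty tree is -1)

Insertion order: [16, 43, 34, 13, 6, 44]
Tree (level-order array): [16, 13, 43, 6, None, 34, 44]
Compute height bottom-up (empty subtree = -1):
  height(6) = 1 + max(-1, -1) = 0
  height(13) = 1 + max(0, -1) = 1
  height(34) = 1 + max(-1, -1) = 0
  height(44) = 1 + max(-1, -1) = 0
  height(43) = 1 + max(0, 0) = 1
  height(16) = 1 + max(1, 1) = 2
Height = 2


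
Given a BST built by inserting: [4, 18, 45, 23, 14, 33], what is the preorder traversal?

Tree insertion order: [4, 18, 45, 23, 14, 33]
Tree (level-order array): [4, None, 18, 14, 45, None, None, 23, None, None, 33]
Preorder traversal: [4, 18, 14, 45, 23, 33]


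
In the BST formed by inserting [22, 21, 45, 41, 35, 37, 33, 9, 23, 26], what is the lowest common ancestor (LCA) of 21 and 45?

Tree insertion order: [22, 21, 45, 41, 35, 37, 33, 9, 23, 26]
Tree (level-order array): [22, 21, 45, 9, None, 41, None, None, None, 35, None, 33, 37, 23, None, None, None, None, 26]
In a BST, the LCA of p=21, q=45 is the first node v on the
root-to-leaf path with p <= v <= q (go left if both < v, right if both > v).
Walk from root:
  at 22: 21 <= 22 <= 45, this is the LCA
LCA = 22


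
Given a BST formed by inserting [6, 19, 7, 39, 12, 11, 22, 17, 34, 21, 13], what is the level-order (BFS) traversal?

Tree insertion order: [6, 19, 7, 39, 12, 11, 22, 17, 34, 21, 13]
Tree (level-order array): [6, None, 19, 7, 39, None, 12, 22, None, 11, 17, 21, 34, None, None, 13]
BFS from the root, enqueuing left then right child of each popped node:
  queue [6] -> pop 6, enqueue [19], visited so far: [6]
  queue [19] -> pop 19, enqueue [7, 39], visited so far: [6, 19]
  queue [7, 39] -> pop 7, enqueue [12], visited so far: [6, 19, 7]
  queue [39, 12] -> pop 39, enqueue [22], visited so far: [6, 19, 7, 39]
  queue [12, 22] -> pop 12, enqueue [11, 17], visited so far: [6, 19, 7, 39, 12]
  queue [22, 11, 17] -> pop 22, enqueue [21, 34], visited so far: [6, 19, 7, 39, 12, 22]
  queue [11, 17, 21, 34] -> pop 11, enqueue [none], visited so far: [6, 19, 7, 39, 12, 22, 11]
  queue [17, 21, 34] -> pop 17, enqueue [13], visited so far: [6, 19, 7, 39, 12, 22, 11, 17]
  queue [21, 34, 13] -> pop 21, enqueue [none], visited so far: [6, 19, 7, 39, 12, 22, 11, 17, 21]
  queue [34, 13] -> pop 34, enqueue [none], visited so far: [6, 19, 7, 39, 12, 22, 11, 17, 21, 34]
  queue [13] -> pop 13, enqueue [none], visited so far: [6, 19, 7, 39, 12, 22, 11, 17, 21, 34, 13]
Result: [6, 19, 7, 39, 12, 22, 11, 17, 21, 34, 13]


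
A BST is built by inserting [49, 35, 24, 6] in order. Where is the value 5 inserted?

Starting tree (level order): [49, 35, None, 24, None, 6]
Insertion path: 49 -> 35 -> 24 -> 6
Result: insert 5 as left child of 6
Final tree (level order): [49, 35, None, 24, None, 6, None, 5]


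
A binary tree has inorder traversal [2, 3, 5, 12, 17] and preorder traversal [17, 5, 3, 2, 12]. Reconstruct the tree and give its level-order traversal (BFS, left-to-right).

Inorder:  [2, 3, 5, 12, 17]
Preorder: [17, 5, 3, 2, 12]
Algorithm: preorder visits root first, so consume preorder in order;
for each root, split the current inorder slice at that value into
left-subtree inorder and right-subtree inorder, then recurse.
Recursive splits:
  root=17; inorder splits into left=[2, 3, 5, 12], right=[]
  root=5; inorder splits into left=[2, 3], right=[12]
  root=3; inorder splits into left=[2], right=[]
  root=2; inorder splits into left=[], right=[]
  root=12; inorder splits into left=[], right=[]
Reconstructed level-order: [17, 5, 3, 12, 2]


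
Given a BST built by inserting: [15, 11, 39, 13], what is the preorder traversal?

Tree insertion order: [15, 11, 39, 13]
Tree (level-order array): [15, 11, 39, None, 13]
Preorder traversal: [15, 11, 13, 39]


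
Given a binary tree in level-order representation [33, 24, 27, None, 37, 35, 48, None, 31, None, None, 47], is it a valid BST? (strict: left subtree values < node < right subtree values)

Level-order array: [33, 24, 27, None, 37, 35, 48, None, 31, None, None, 47]
Validate using subtree bounds (lo, hi): at each node, require lo < value < hi,
then recurse left with hi=value and right with lo=value.
Preorder trace (stopping at first violation):
  at node 33 with bounds (-inf, +inf): OK
  at node 24 with bounds (-inf, 33): OK
  at node 37 with bounds (24, 33): VIOLATION
Node 37 violates its bound: not (24 < 37 < 33).
Result: Not a valid BST


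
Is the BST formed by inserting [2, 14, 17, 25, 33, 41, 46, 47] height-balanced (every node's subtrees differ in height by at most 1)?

Tree (level-order array): [2, None, 14, None, 17, None, 25, None, 33, None, 41, None, 46, None, 47]
Definition: a tree is height-balanced if, at every node, |h(left) - h(right)| <= 1 (empty subtree has height -1).
Bottom-up per-node check:
  node 47: h_left=-1, h_right=-1, diff=0 [OK], height=0
  node 46: h_left=-1, h_right=0, diff=1 [OK], height=1
  node 41: h_left=-1, h_right=1, diff=2 [FAIL (|-1-1|=2 > 1)], height=2
  node 33: h_left=-1, h_right=2, diff=3 [FAIL (|-1-2|=3 > 1)], height=3
  node 25: h_left=-1, h_right=3, diff=4 [FAIL (|-1-3|=4 > 1)], height=4
  node 17: h_left=-1, h_right=4, diff=5 [FAIL (|-1-4|=5 > 1)], height=5
  node 14: h_left=-1, h_right=5, diff=6 [FAIL (|-1-5|=6 > 1)], height=6
  node 2: h_left=-1, h_right=6, diff=7 [FAIL (|-1-6|=7 > 1)], height=7
Node 41 violates the condition: |-1 - 1| = 2 > 1.
Result: Not balanced


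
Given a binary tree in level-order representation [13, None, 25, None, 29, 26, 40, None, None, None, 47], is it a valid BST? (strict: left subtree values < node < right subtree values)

Level-order array: [13, None, 25, None, 29, 26, 40, None, None, None, 47]
Validate using subtree bounds (lo, hi): at each node, require lo < value < hi,
then recurse left with hi=value and right with lo=value.
Preorder trace (stopping at first violation):
  at node 13 with bounds (-inf, +inf): OK
  at node 25 with bounds (13, +inf): OK
  at node 29 with bounds (25, +inf): OK
  at node 26 with bounds (25, 29): OK
  at node 40 with bounds (29, +inf): OK
  at node 47 with bounds (40, +inf): OK
No violation found at any node.
Result: Valid BST


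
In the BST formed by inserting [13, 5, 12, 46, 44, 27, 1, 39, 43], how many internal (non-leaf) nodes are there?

Tree built from: [13, 5, 12, 46, 44, 27, 1, 39, 43]
Tree (level-order array): [13, 5, 46, 1, 12, 44, None, None, None, None, None, 27, None, None, 39, None, 43]
Rule: An internal node has at least one child.
Per-node child counts:
  node 13: 2 child(ren)
  node 5: 2 child(ren)
  node 1: 0 child(ren)
  node 12: 0 child(ren)
  node 46: 1 child(ren)
  node 44: 1 child(ren)
  node 27: 1 child(ren)
  node 39: 1 child(ren)
  node 43: 0 child(ren)
Matching nodes: [13, 5, 46, 44, 27, 39]
Count of internal (non-leaf) nodes: 6


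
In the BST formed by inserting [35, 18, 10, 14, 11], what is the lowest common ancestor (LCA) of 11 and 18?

Tree insertion order: [35, 18, 10, 14, 11]
Tree (level-order array): [35, 18, None, 10, None, None, 14, 11]
In a BST, the LCA of p=11, q=18 is the first node v on the
root-to-leaf path with p <= v <= q (go left if both < v, right if both > v).
Walk from root:
  at 35: both 11 and 18 < 35, go left
  at 18: 11 <= 18 <= 18, this is the LCA
LCA = 18
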